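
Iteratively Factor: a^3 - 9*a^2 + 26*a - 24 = (a - 2)*(a^2 - 7*a + 12) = (a - 3)*(a - 2)*(a - 4)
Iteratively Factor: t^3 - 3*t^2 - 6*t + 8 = (t + 2)*(t^2 - 5*t + 4) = (t - 4)*(t + 2)*(t - 1)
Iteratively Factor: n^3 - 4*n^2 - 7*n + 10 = (n + 2)*(n^2 - 6*n + 5) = (n - 5)*(n + 2)*(n - 1)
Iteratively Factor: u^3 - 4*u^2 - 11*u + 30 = (u - 2)*(u^2 - 2*u - 15) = (u - 5)*(u - 2)*(u + 3)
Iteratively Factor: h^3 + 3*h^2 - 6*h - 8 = (h - 2)*(h^2 + 5*h + 4) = (h - 2)*(h + 1)*(h + 4)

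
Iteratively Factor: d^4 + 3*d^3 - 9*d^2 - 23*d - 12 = (d - 3)*(d^3 + 6*d^2 + 9*d + 4) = (d - 3)*(d + 1)*(d^2 + 5*d + 4) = (d - 3)*(d + 1)^2*(d + 4)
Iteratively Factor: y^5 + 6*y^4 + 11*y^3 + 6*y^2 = (y)*(y^4 + 6*y^3 + 11*y^2 + 6*y) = y*(y + 1)*(y^3 + 5*y^2 + 6*y) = y*(y + 1)*(y + 2)*(y^2 + 3*y) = y*(y + 1)*(y + 2)*(y + 3)*(y)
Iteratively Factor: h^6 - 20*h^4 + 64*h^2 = (h + 4)*(h^5 - 4*h^4 - 4*h^3 + 16*h^2) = (h - 2)*(h + 4)*(h^4 - 2*h^3 - 8*h^2) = h*(h - 2)*(h + 4)*(h^3 - 2*h^2 - 8*h) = h*(h - 4)*(h - 2)*(h + 4)*(h^2 + 2*h) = h^2*(h - 4)*(h - 2)*(h + 4)*(h + 2)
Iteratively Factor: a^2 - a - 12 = (a + 3)*(a - 4)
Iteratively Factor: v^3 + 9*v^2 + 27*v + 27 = (v + 3)*(v^2 + 6*v + 9) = (v + 3)^2*(v + 3)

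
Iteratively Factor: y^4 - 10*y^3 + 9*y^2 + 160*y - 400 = (y - 5)*(y^3 - 5*y^2 - 16*y + 80) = (y - 5)*(y - 4)*(y^2 - y - 20) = (y - 5)*(y - 4)*(y + 4)*(y - 5)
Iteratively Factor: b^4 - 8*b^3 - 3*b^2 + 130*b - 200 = (b - 5)*(b^3 - 3*b^2 - 18*b + 40) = (b - 5)*(b - 2)*(b^2 - b - 20) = (b - 5)*(b - 2)*(b + 4)*(b - 5)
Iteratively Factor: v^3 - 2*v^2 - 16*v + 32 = (v - 2)*(v^2 - 16) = (v - 4)*(v - 2)*(v + 4)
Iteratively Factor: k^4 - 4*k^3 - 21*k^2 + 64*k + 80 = (k + 1)*(k^3 - 5*k^2 - 16*k + 80) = (k - 4)*(k + 1)*(k^2 - k - 20) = (k - 4)*(k + 1)*(k + 4)*(k - 5)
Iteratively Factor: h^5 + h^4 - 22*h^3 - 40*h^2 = (h + 2)*(h^4 - h^3 - 20*h^2) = h*(h + 2)*(h^3 - h^2 - 20*h) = h*(h + 2)*(h + 4)*(h^2 - 5*h) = h*(h - 5)*(h + 2)*(h + 4)*(h)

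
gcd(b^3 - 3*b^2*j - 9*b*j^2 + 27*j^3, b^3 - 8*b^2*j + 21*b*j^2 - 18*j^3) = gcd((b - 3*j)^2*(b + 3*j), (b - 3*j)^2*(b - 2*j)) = b^2 - 6*b*j + 9*j^2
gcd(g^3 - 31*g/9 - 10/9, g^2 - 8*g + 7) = 1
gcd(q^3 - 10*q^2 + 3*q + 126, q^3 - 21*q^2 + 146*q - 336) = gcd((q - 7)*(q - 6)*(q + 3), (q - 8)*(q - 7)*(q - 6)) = q^2 - 13*q + 42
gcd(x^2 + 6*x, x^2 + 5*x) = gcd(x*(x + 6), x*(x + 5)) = x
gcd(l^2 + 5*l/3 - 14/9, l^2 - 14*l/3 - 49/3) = l + 7/3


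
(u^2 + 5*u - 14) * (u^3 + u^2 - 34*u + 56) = u^5 + 6*u^4 - 43*u^3 - 128*u^2 + 756*u - 784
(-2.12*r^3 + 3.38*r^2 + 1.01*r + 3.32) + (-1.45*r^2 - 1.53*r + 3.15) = -2.12*r^3 + 1.93*r^2 - 0.52*r + 6.47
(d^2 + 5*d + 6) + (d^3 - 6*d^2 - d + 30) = d^3 - 5*d^2 + 4*d + 36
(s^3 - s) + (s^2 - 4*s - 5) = s^3 + s^2 - 5*s - 5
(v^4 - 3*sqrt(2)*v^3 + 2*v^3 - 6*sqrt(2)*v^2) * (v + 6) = v^5 - 3*sqrt(2)*v^4 + 8*v^4 - 24*sqrt(2)*v^3 + 12*v^3 - 36*sqrt(2)*v^2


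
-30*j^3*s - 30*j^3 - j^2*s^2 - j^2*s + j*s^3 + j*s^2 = (-6*j + s)*(5*j + s)*(j*s + j)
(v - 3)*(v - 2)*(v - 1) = v^3 - 6*v^2 + 11*v - 6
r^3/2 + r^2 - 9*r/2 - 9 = (r/2 + 1)*(r - 3)*(r + 3)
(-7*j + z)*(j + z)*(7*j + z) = -49*j^3 - 49*j^2*z + j*z^2 + z^3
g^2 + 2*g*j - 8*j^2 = (g - 2*j)*(g + 4*j)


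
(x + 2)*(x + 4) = x^2 + 6*x + 8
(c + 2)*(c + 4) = c^2 + 6*c + 8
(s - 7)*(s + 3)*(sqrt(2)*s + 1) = sqrt(2)*s^3 - 4*sqrt(2)*s^2 + s^2 - 21*sqrt(2)*s - 4*s - 21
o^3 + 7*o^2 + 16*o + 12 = (o + 2)^2*(o + 3)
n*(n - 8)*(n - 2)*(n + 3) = n^4 - 7*n^3 - 14*n^2 + 48*n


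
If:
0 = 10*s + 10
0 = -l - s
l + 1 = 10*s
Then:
No Solution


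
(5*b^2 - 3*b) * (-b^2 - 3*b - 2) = -5*b^4 - 12*b^3 - b^2 + 6*b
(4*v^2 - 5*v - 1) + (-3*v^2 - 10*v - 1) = v^2 - 15*v - 2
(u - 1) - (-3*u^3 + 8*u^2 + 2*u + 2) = 3*u^3 - 8*u^2 - u - 3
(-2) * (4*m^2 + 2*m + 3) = -8*m^2 - 4*m - 6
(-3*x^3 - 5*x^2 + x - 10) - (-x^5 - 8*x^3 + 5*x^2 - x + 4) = x^5 + 5*x^3 - 10*x^2 + 2*x - 14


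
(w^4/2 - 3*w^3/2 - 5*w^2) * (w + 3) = w^5/2 - 19*w^3/2 - 15*w^2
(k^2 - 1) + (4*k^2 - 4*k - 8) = 5*k^2 - 4*k - 9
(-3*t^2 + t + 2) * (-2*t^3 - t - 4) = 6*t^5 - 2*t^4 - t^3 + 11*t^2 - 6*t - 8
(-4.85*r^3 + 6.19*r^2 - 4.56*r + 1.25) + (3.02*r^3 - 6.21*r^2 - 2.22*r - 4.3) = -1.83*r^3 - 0.0199999999999996*r^2 - 6.78*r - 3.05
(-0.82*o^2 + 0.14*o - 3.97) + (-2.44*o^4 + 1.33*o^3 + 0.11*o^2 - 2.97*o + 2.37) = -2.44*o^4 + 1.33*o^3 - 0.71*o^2 - 2.83*o - 1.6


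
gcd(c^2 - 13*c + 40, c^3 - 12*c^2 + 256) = c - 8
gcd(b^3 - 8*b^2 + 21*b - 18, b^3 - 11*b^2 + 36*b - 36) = b^2 - 5*b + 6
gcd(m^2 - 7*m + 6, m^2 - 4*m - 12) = m - 6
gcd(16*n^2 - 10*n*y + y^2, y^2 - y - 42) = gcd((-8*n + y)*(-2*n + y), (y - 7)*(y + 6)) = 1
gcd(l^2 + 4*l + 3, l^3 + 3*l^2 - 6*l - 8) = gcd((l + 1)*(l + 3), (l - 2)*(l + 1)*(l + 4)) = l + 1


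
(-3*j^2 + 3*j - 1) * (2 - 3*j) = 9*j^3 - 15*j^2 + 9*j - 2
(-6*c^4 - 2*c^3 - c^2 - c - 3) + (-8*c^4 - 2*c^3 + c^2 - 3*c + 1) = -14*c^4 - 4*c^3 - 4*c - 2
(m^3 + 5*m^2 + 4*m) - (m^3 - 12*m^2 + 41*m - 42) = 17*m^2 - 37*m + 42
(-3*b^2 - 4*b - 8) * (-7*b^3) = 21*b^5 + 28*b^4 + 56*b^3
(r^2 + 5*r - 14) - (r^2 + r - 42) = 4*r + 28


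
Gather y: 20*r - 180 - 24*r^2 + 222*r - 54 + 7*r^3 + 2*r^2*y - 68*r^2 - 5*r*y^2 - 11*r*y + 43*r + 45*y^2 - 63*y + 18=7*r^3 - 92*r^2 + 285*r + y^2*(45 - 5*r) + y*(2*r^2 - 11*r - 63) - 216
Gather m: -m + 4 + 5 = 9 - m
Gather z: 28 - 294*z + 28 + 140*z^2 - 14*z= 140*z^2 - 308*z + 56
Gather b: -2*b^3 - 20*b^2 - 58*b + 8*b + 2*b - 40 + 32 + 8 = -2*b^3 - 20*b^2 - 48*b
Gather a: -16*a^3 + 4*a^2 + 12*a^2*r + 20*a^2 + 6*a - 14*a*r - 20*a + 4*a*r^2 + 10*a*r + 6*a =-16*a^3 + a^2*(12*r + 24) + a*(4*r^2 - 4*r - 8)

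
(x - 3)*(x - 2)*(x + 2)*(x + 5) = x^4 + 2*x^3 - 19*x^2 - 8*x + 60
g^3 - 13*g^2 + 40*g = g*(g - 8)*(g - 5)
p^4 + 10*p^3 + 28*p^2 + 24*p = p*(p + 2)^2*(p + 6)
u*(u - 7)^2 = u^3 - 14*u^2 + 49*u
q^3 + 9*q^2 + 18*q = q*(q + 3)*(q + 6)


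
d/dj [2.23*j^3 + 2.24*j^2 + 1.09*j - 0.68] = 6.69*j^2 + 4.48*j + 1.09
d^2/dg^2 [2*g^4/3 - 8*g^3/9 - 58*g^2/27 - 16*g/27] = 8*g^2 - 16*g/3 - 116/27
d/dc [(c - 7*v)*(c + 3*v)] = 2*c - 4*v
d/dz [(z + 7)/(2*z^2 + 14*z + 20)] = (z^2 + 7*z - (z + 7)*(2*z + 7) + 10)/(2*(z^2 + 7*z + 10)^2)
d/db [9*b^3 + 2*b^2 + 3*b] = 27*b^2 + 4*b + 3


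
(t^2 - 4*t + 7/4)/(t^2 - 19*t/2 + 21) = (t - 1/2)/(t - 6)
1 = 1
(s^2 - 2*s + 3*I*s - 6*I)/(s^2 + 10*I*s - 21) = (s - 2)/(s + 7*I)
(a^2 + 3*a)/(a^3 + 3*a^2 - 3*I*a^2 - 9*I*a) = 1/(a - 3*I)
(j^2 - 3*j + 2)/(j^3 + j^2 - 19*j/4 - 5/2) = 4*(j - 1)/(4*j^2 + 12*j + 5)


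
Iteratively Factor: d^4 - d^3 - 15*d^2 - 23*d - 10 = (d + 2)*(d^3 - 3*d^2 - 9*d - 5) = (d - 5)*(d + 2)*(d^2 + 2*d + 1) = (d - 5)*(d + 1)*(d + 2)*(d + 1)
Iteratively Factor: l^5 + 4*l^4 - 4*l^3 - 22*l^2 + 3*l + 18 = (l - 1)*(l^4 + 5*l^3 + l^2 - 21*l - 18) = (l - 2)*(l - 1)*(l^3 + 7*l^2 + 15*l + 9) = (l - 2)*(l - 1)*(l + 3)*(l^2 + 4*l + 3) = (l - 2)*(l - 1)*(l + 3)^2*(l + 1)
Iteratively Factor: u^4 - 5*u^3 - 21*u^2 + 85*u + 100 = (u - 5)*(u^3 - 21*u - 20) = (u - 5)*(u + 1)*(u^2 - u - 20) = (u - 5)^2*(u + 1)*(u + 4)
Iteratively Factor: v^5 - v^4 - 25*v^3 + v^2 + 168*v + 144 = (v + 3)*(v^4 - 4*v^3 - 13*v^2 + 40*v + 48) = (v - 4)*(v + 3)*(v^3 - 13*v - 12) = (v - 4)*(v + 1)*(v + 3)*(v^2 - v - 12) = (v - 4)^2*(v + 1)*(v + 3)*(v + 3)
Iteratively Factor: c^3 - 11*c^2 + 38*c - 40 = (c - 5)*(c^2 - 6*c + 8) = (c - 5)*(c - 4)*(c - 2)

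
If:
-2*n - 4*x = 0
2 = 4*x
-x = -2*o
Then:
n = -1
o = 1/4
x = 1/2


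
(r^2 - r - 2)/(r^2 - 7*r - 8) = (r - 2)/(r - 8)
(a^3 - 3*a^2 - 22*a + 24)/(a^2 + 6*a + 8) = (a^2 - 7*a + 6)/(a + 2)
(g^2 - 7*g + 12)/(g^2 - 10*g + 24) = (g - 3)/(g - 6)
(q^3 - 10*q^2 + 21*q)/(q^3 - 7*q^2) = (q - 3)/q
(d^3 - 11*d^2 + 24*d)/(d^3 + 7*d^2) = (d^2 - 11*d + 24)/(d*(d + 7))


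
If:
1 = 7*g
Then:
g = 1/7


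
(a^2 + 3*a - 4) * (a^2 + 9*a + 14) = a^4 + 12*a^3 + 37*a^2 + 6*a - 56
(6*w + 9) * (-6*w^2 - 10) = -36*w^3 - 54*w^2 - 60*w - 90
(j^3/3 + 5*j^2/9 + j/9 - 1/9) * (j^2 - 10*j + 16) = j^5/3 - 25*j^4/9 - j^3/9 + 23*j^2/3 + 26*j/9 - 16/9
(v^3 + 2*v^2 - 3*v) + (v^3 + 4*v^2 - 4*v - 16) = 2*v^3 + 6*v^2 - 7*v - 16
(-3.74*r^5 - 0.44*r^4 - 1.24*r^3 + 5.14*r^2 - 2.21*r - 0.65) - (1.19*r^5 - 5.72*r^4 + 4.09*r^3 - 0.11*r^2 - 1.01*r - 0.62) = -4.93*r^5 + 5.28*r^4 - 5.33*r^3 + 5.25*r^2 - 1.2*r - 0.03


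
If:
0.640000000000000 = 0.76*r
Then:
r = 0.84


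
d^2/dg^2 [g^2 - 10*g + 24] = 2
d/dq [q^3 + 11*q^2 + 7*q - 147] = 3*q^2 + 22*q + 7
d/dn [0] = 0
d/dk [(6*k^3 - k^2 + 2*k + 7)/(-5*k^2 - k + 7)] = (-30*k^4 - 12*k^3 + 137*k^2 + 56*k + 21)/(25*k^4 + 10*k^3 - 69*k^2 - 14*k + 49)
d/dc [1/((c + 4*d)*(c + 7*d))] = (-2*c - 11*d)/(c^4 + 22*c^3*d + 177*c^2*d^2 + 616*c*d^3 + 784*d^4)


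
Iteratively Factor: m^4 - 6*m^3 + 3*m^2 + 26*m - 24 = (m - 4)*(m^3 - 2*m^2 - 5*m + 6) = (m - 4)*(m - 3)*(m^2 + m - 2) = (m - 4)*(m - 3)*(m - 1)*(m + 2)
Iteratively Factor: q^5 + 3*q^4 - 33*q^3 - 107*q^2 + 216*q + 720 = (q + 3)*(q^4 - 33*q^2 - 8*q + 240) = (q - 3)*(q + 3)*(q^3 + 3*q^2 - 24*q - 80) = (q - 3)*(q + 3)*(q + 4)*(q^2 - q - 20) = (q - 5)*(q - 3)*(q + 3)*(q + 4)*(q + 4)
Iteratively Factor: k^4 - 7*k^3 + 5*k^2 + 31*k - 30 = (k + 2)*(k^3 - 9*k^2 + 23*k - 15) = (k - 1)*(k + 2)*(k^2 - 8*k + 15) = (k - 3)*(k - 1)*(k + 2)*(k - 5)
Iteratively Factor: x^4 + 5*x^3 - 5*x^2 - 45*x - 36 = (x + 1)*(x^3 + 4*x^2 - 9*x - 36) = (x - 3)*(x + 1)*(x^2 + 7*x + 12) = (x - 3)*(x + 1)*(x + 3)*(x + 4)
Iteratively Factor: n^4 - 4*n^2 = (n)*(n^3 - 4*n) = n*(n - 2)*(n^2 + 2*n) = n^2*(n - 2)*(n + 2)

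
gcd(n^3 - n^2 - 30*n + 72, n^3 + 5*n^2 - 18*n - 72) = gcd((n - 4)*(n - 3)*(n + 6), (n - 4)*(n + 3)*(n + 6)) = n^2 + 2*n - 24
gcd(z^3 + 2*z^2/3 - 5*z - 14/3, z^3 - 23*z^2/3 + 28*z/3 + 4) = 1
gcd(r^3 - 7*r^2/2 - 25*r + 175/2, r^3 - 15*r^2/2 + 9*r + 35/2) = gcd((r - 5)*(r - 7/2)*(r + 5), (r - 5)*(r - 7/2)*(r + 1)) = r^2 - 17*r/2 + 35/2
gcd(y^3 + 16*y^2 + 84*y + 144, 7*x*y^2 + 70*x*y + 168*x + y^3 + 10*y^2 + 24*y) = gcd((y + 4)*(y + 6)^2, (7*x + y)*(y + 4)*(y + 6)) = y^2 + 10*y + 24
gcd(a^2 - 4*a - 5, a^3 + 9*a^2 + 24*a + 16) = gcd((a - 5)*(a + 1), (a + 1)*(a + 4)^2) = a + 1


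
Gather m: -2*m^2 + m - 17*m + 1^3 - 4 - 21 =-2*m^2 - 16*m - 24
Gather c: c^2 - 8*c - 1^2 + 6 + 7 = c^2 - 8*c + 12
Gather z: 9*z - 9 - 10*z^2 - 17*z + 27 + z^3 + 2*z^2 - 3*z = z^3 - 8*z^2 - 11*z + 18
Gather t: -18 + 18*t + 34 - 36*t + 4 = 20 - 18*t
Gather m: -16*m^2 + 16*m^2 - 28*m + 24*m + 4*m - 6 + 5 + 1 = 0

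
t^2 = t^2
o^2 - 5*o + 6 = (o - 3)*(o - 2)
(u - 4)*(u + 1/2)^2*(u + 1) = u^4 - 2*u^3 - 27*u^2/4 - 19*u/4 - 1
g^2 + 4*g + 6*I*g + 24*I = (g + 4)*(g + 6*I)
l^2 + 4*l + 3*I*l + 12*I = (l + 4)*(l + 3*I)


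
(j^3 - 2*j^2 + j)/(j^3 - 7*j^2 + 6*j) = (j - 1)/(j - 6)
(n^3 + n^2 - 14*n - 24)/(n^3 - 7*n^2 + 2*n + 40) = (n + 3)/(n - 5)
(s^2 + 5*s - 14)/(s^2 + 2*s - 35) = (s - 2)/(s - 5)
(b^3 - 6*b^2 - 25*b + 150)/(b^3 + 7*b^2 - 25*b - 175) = (b - 6)/(b + 7)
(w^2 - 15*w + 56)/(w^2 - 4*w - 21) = (w - 8)/(w + 3)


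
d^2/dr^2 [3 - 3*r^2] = -6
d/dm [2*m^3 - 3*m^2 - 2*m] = 6*m^2 - 6*m - 2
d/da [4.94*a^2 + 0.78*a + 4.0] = 9.88*a + 0.78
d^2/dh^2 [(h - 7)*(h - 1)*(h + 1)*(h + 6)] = 12*h^2 - 6*h - 86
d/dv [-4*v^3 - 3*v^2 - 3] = 6*v*(-2*v - 1)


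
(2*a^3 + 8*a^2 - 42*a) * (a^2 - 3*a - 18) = 2*a^5 + 2*a^4 - 102*a^3 - 18*a^2 + 756*a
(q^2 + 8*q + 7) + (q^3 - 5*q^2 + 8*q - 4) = q^3 - 4*q^2 + 16*q + 3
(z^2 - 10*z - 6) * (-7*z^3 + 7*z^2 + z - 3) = -7*z^5 + 77*z^4 - 27*z^3 - 55*z^2 + 24*z + 18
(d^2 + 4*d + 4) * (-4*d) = -4*d^3 - 16*d^2 - 16*d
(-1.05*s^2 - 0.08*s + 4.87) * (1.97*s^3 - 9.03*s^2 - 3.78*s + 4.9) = -2.0685*s^5 + 9.3239*s^4 + 14.2853*s^3 - 48.8187*s^2 - 18.8006*s + 23.863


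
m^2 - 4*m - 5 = (m - 5)*(m + 1)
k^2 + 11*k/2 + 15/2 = (k + 5/2)*(k + 3)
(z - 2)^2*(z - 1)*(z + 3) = z^4 - 2*z^3 - 7*z^2 + 20*z - 12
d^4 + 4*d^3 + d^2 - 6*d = d*(d - 1)*(d + 2)*(d + 3)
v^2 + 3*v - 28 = (v - 4)*(v + 7)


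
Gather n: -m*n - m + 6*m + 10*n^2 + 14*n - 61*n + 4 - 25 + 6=5*m + 10*n^2 + n*(-m - 47) - 15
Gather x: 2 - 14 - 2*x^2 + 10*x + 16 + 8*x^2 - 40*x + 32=6*x^2 - 30*x + 36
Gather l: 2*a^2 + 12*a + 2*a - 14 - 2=2*a^2 + 14*a - 16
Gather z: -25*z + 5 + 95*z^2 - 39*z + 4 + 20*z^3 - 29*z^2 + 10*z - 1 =20*z^3 + 66*z^2 - 54*z + 8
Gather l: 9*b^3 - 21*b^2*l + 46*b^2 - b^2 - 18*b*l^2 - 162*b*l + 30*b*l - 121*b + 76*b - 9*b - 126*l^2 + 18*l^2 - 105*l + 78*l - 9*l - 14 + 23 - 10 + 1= 9*b^3 + 45*b^2 - 54*b + l^2*(-18*b - 108) + l*(-21*b^2 - 132*b - 36)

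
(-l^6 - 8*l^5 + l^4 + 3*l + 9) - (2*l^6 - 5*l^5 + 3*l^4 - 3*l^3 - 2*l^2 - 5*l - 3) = -3*l^6 - 3*l^5 - 2*l^4 + 3*l^3 + 2*l^2 + 8*l + 12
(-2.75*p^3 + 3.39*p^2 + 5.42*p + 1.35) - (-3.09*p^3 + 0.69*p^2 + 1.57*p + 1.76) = 0.34*p^3 + 2.7*p^2 + 3.85*p - 0.41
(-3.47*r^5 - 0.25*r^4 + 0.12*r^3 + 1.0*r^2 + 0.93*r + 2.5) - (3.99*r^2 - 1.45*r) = -3.47*r^5 - 0.25*r^4 + 0.12*r^3 - 2.99*r^2 + 2.38*r + 2.5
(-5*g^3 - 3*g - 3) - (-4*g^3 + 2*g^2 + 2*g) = -g^3 - 2*g^2 - 5*g - 3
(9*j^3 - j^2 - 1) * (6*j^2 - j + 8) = 54*j^5 - 15*j^4 + 73*j^3 - 14*j^2 + j - 8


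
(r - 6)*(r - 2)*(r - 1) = r^3 - 9*r^2 + 20*r - 12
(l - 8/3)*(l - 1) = l^2 - 11*l/3 + 8/3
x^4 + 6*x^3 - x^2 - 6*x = x*(x - 1)*(x + 1)*(x + 6)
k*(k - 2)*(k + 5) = k^3 + 3*k^2 - 10*k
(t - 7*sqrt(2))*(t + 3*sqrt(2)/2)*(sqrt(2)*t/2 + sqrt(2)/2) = sqrt(2)*t^3/2 - 11*t^2/2 + sqrt(2)*t^2/2 - 21*sqrt(2)*t/2 - 11*t/2 - 21*sqrt(2)/2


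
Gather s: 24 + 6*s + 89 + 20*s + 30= 26*s + 143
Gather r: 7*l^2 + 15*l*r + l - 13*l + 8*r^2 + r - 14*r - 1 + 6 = 7*l^2 - 12*l + 8*r^2 + r*(15*l - 13) + 5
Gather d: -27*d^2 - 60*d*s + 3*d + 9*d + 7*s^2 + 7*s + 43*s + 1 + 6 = -27*d^2 + d*(12 - 60*s) + 7*s^2 + 50*s + 7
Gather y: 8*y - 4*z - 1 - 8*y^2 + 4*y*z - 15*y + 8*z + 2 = -8*y^2 + y*(4*z - 7) + 4*z + 1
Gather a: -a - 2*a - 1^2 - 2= -3*a - 3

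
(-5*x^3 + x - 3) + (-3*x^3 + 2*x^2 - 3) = -8*x^3 + 2*x^2 + x - 6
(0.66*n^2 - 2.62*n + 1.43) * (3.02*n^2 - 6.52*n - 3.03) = 1.9932*n^4 - 12.2156*n^3 + 19.4012*n^2 - 1.385*n - 4.3329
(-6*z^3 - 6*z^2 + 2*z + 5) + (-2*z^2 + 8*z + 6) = -6*z^3 - 8*z^2 + 10*z + 11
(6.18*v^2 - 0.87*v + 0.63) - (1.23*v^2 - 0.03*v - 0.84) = 4.95*v^2 - 0.84*v + 1.47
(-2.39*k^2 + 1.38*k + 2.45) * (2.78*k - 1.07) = -6.6442*k^3 + 6.3937*k^2 + 5.3344*k - 2.6215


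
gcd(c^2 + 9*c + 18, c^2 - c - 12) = c + 3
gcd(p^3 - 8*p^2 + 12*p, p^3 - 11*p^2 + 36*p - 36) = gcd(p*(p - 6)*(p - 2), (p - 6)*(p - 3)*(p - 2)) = p^2 - 8*p + 12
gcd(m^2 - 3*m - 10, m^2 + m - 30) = m - 5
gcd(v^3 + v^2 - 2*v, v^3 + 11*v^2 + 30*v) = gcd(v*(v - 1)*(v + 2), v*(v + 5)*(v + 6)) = v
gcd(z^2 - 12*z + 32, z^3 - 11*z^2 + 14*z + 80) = z - 8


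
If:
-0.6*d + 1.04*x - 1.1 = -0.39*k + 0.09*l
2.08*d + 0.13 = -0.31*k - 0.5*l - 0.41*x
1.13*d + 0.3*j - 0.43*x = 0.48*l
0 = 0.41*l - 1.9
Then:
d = 0.162956277577216*x - 1.42865144355415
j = 0.819531354459152*x + 12.7958879170621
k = 1.69200590922877 - 2.41596470116326*x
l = 4.63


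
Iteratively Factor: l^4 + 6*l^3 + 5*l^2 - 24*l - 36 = (l + 3)*(l^3 + 3*l^2 - 4*l - 12) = (l + 3)^2*(l^2 - 4) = (l + 2)*(l + 3)^2*(l - 2)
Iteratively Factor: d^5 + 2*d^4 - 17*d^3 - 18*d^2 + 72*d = (d + 4)*(d^4 - 2*d^3 - 9*d^2 + 18*d) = d*(d + 4)*(d^3 - 2*d^2 - 9*d + 18) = d*(d - 2)*(d + 4)*(d^2 - 9) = d*(d - 3)*(d - 2)*(d + 4)*(d + 3)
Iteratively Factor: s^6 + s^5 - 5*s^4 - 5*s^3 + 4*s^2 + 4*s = (s - 2)*(s^5 + 3*s^4 + s^3 - 3*s^2 - 2*s) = (s - 2)*(s - 1)*(s^4 + 4*s^3 + 5*s^2 + 2*s) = (s - 2)*(s - 1)*(s + 1)*(s^3 + 3*s^2 + 2*s) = (s - 2)*(s - 1)*(s + 1)^2*(s^2 + 2*s) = (s - 2)*(s - 1)*(s + 1)^2*(s + 2)*(s)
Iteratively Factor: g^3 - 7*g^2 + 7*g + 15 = (g - 3)*(g^2 - 4*g - 5) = (g - 5)*(g - 3)*(g + 1)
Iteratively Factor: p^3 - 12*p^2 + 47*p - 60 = (p - 3)*(p^2 - 9*p + 20) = (p - 5)*(p - 3)*(p - 4)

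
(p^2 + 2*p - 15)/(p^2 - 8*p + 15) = (p + 5)/(p - 5)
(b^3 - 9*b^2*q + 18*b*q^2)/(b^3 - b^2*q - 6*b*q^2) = (b - 6*q)/(b + 2*q)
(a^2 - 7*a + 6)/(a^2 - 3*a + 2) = (a - 6)/(a - 2)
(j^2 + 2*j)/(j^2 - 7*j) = (j + 2)/(j - 7)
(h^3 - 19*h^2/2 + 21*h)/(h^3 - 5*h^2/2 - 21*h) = (2*h - 7)/(2*h + 7)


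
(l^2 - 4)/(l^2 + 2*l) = (l - 2)/l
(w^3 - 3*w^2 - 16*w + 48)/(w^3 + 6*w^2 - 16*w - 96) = (w - 3)/(w + 6)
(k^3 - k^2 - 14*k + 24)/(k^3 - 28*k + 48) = (k^2 + k - 12)/(k^2 + 2*k - 24)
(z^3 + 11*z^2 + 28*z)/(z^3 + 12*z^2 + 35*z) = (z + 4)/(z + 5)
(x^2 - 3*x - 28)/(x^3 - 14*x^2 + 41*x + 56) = (x + 4)/(x^2 - 7*x - 8)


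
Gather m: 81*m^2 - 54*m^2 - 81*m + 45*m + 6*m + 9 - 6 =27*m^2 - 30*m + 3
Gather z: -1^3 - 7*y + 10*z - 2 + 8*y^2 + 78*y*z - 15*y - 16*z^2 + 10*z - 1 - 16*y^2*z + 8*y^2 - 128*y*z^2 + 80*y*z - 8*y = 16*y^2 - 30*y + z^2*(-128*y - 16) + z*(-16*y^2 + 158*y + 20) - 4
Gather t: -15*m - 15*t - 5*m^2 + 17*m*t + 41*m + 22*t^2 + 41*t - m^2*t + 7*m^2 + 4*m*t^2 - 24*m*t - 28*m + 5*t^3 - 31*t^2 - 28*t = 2*m^2 - 2*m + 5*t^3 + t^2*(4*m - 9) + t*(-m^2 - 7*m - 2)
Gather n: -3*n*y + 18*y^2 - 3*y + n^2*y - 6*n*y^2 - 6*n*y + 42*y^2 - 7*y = n^2*y + n*(-6*y^2 - 9*y) + 60*y^2 - 10*y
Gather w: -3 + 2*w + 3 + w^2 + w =w^2 + 3*w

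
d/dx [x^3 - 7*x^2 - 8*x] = 3*x^2 - 14*x - 8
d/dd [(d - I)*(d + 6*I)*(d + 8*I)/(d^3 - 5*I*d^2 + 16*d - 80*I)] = 2*(-9*I*d^4 + 50*d^3 - 173*I*d^2 + 800*d + 976*I)/(d^6 - 10*I*d^5 + 7*d^4 - 320*I*d^3 - 544*d^2 - 2560*I*d - 6400)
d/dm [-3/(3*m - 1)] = 9/(3*m - 1)^2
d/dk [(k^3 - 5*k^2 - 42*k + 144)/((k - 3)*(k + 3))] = (k^2 + 6*k + 42)/(k^2 + 6*k + 9)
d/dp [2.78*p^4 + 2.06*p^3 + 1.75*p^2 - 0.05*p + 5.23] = 11.12*p^3 + 6.18*p^2 + 3.5*p - 0.05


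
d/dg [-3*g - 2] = -3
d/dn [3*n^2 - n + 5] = 6*n - 1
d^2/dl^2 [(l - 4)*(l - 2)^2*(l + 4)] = 12*l^2 - 24*l - 24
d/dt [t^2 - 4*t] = 2*t - 4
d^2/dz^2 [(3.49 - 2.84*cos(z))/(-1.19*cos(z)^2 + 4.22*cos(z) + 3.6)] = (-0.027844060235585*cos(z)^5 + 0.0381261608315167*cos(z)^4 - 0.813737634678749*cos(z)^3 + 0.937763285318349*cos(z)^2 + 0.611540810493059*cos(z) - 1.66504999411094)/(0.0116670534085726*cos(z)^6 - 0.124121761472713*cos(z)^5 + 0.334277022354845*cos(z)^4 + 0.230684221896748*cos(z)^3 - 1.01125821888861*cos(z)^2 - 1.13594945885627*cos(z) - 0.323018803466238)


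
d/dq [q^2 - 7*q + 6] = 2*q - 7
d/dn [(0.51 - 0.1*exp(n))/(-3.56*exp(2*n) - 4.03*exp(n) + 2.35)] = (-0.356*exp(2*n) + 3.6312*exp(n) + 1.8203)*exp(n)/(12.6736*exp(4*n) + 28.6936*exp(3*n) - 0.491099999999996*exp(2*n) - 18.941*exp(n) + 5.5225)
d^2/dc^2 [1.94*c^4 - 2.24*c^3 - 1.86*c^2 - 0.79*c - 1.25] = 23.28*c^2 - 13.44*c - 3.72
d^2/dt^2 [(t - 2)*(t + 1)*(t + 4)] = 6*t + 6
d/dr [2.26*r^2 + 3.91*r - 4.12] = 4.52*r + 3.91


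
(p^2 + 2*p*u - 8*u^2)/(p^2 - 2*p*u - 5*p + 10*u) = (p + 4*u)/(p - 5)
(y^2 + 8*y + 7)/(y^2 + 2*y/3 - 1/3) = 3*(y + 7)/(3*y - 1)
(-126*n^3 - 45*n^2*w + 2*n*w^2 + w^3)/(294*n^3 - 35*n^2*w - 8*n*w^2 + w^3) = (3*n + w)/(-7*n + w)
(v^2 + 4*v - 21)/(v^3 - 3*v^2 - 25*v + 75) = (v + 7)/(v^2 - 25)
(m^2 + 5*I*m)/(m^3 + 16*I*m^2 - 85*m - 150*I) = m/(m^2 + 11*I*m - 30)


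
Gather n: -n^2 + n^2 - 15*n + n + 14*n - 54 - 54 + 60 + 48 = 0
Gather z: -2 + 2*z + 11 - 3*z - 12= -z - 3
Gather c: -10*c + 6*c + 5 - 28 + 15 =-4*c - 8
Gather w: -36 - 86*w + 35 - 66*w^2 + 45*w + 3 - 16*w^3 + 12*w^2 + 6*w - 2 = -16*w^3 - 54*w^2 - 35*w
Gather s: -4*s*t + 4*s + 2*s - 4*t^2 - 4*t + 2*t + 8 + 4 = s*(6 - 4*t) - 4*t^2 - 2*t + 12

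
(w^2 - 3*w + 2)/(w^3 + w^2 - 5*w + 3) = (w - 2)/(w^2 + 2*w - 3)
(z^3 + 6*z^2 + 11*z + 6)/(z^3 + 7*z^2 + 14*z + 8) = (z + 3)/(z + 4)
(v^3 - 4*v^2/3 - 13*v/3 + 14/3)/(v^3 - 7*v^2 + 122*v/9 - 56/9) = 3*(v^2 + v - 2)/(3*v^2 - 14*v + 8)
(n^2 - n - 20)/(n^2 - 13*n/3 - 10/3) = 3*(n + 4)/(3*n + 2)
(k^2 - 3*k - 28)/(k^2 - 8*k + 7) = (k + 4)/(k - 1)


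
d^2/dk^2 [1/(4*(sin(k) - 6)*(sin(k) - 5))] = (-4*sin(k)^4 + 33*sin(k)^3 + 5*sin(k)^2 - 396*sin(k) + 182)/(4*(sin(k) - 6)^3*(sin(k) - 5)^3)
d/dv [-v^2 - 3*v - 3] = -2*v - 3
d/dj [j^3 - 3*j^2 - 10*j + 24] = 3*j^2 - 6*j - 10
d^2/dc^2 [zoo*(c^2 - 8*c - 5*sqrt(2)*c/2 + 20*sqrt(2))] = zoo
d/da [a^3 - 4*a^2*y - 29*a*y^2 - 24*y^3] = 3*a^2 - 8*a*y - 29*y^2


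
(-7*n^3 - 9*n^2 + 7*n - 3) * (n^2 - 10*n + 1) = -7*n^5 + 61*n^4 + 90*n^3 - 82*n^2 + 37*n - 3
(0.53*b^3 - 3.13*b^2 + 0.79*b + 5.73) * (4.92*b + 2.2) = 2.6076*b^4 - 14.2336*b^3 - 2.9992*b^2 + 29.9296*b + 12.606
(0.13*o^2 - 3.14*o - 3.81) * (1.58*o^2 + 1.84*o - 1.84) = 0.2054*o^4 - 4.722*o^3 - 12.0366*o^2 - 1.2328*o + 7.0104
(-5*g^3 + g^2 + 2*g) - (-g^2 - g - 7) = -5*g^3 + 2*g^2 + 3*g + 7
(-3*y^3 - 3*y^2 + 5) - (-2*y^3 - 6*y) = -y^3 - 3*y^2 + 6*y + 5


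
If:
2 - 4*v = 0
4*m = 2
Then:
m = 1/2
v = 1/2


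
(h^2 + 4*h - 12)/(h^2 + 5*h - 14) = (h + 6)/(h + 7)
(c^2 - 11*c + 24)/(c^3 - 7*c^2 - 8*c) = (c - 3)/(c*(c + 1))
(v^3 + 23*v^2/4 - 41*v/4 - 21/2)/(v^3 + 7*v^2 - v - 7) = (4*v^2 - 5*v - 6)/(4*(v^2 - 1))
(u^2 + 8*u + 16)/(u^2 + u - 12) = (u + 4)/(u - 3)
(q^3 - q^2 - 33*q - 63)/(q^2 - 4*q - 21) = q + 3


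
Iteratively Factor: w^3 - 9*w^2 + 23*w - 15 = (w - 3)*(w^2 - 6*w + 5) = (w - 3)*(w - 1)*(w - 5)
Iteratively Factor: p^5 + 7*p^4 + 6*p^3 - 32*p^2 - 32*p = (p - 2)*(p^4 + 9*p^3 + 24*p^2 + 16*p) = p*(p - 2)*(p^3 + 9*p^2 + 24*p + 16) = p*(p - 2)*(p + 4)*(p^2 + 5*p + 4) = p*(p - 2)*(p + 4)^2*(p + 1)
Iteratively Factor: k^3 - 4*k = (k)*(k^2 - 4) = k*(k + 2)*(k - 2)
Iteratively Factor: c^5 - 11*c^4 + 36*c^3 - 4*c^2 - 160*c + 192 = (c - 4)*(c^4 - 7*c^3 + 8*c^2 + 28*c - 48) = (c - 4)^2*(c^3 - 3*c^2 - 4*c + 12) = (c - 4)^2*(c - 2)*(c^2 - c - 6) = (c - 4)^2*(c - 2)*(c + 2)*(c - 3)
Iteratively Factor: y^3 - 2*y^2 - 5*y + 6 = (y - 3)*(y^2 + y - 2) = (y - 3)*(y - 1)*(y + 2)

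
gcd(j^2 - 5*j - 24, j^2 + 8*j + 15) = j + 3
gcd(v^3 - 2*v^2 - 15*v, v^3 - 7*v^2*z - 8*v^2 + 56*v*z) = v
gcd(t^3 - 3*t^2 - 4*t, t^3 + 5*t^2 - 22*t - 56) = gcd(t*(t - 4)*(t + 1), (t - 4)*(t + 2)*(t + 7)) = t - 4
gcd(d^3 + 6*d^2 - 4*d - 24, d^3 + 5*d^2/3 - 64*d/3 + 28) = d^2 + 4*d - 12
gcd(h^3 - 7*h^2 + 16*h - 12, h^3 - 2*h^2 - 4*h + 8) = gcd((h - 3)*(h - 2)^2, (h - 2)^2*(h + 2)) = h^2 - 4*h + 4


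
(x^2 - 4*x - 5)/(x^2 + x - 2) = (x^2 - 4*x - 5)/(x^2 + x - 2)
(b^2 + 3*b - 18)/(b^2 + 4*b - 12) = (b - 3)/(b - 2)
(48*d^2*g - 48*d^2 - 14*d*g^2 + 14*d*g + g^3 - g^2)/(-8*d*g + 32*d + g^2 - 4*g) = (-6*d*g + 6*d + g^2 - g)/(g - 4)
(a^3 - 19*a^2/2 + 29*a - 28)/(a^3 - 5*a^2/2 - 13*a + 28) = (2*a - 7)/(2*a + 7)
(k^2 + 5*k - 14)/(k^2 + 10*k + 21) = (k - 2)/(k + 3)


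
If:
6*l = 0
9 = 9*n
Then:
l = 0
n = 1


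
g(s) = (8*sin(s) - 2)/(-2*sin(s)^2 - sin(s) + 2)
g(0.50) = 1.73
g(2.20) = -38.57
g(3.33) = -1.65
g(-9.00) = -2.56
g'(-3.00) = -3.46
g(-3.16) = -0.94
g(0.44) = 1.16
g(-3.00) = -1.49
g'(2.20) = -789.15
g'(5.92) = 3.99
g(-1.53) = -9.97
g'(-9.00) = -4.25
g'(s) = (4*sin(s)*cos(s) + cos(s))*(8*sin(s) - 2)/(-2*sin(s)^2 - sin(s) + 2)^2 + 8*cos(s)/(-2*sin(s)^2 - sin(s) + 2) = 2*(-4*sin(s) - 8*cos(s)^2 + 15)*cos(s)/(sin(s) - 2*cos(s)^2)^2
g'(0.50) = 10.79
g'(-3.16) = -3.53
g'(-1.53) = 1.54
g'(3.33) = -3.52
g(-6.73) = -2.65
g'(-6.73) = 4.35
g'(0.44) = 8.32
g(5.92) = -2.30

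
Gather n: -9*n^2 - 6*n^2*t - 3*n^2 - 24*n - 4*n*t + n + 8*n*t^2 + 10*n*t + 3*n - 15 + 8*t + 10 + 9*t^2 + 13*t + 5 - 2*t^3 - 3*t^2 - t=n^2*(-6*t - 12) + n*(8*t^2 + 6*t - 20) - 2*t^3 + 6*t^2 + 20*t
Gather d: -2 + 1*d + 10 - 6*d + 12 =20 - 5*d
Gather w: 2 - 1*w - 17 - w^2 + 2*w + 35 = -w^2 + w + 20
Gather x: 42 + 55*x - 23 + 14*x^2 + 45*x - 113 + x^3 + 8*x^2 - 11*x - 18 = x^3 + 22*x^2 + 89*x - 112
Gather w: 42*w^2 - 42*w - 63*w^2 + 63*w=-21*w^2 + 21*w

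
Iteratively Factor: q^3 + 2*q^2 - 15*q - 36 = (q + 3)*(q^2 - q - 12) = (q + 3)^2*(q - 4)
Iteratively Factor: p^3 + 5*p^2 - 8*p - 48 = (p - 3)*(p^2 + 8*p + 16) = (p - 3)*(p + 4)*(p + 4)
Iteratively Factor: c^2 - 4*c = (c)*(c - 4)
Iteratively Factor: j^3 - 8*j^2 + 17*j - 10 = (j - 5)*(j^2 - 3*j + 2) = (j - 5)*(j - 2)*(j - 1)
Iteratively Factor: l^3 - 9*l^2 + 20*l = (l - 4)*(l^2 - 5*l) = (l - 5)*(l - 4)*(l)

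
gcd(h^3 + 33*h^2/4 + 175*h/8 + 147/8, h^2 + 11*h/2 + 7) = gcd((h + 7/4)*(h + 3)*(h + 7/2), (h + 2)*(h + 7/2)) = h + 7/2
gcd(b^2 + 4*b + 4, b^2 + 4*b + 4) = b^2 + 4*b + 4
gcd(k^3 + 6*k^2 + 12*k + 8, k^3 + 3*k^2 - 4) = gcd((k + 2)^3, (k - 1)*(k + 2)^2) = k^2 + 4*k + 4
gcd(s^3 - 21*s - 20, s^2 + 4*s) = s + 4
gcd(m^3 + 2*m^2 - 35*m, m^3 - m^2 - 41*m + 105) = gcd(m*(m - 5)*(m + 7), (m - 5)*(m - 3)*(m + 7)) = m^2 + 2*m - 35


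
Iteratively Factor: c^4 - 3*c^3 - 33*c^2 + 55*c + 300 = (c - 5)*(c^3 + 2*c^2 - 23*c - 60) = (c - 5)*(c + 4)*(c^2 - 2*c - 15) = (c - 5)*(c + 3)*(c + 4)*(c - 5)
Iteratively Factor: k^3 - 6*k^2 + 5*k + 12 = (k - 4)*(k^2 - 2*k - 3) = (k - 4)*(k - 3)*(k + 1)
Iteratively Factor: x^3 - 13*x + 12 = (x - 3)*(x^2 + 3*x - 4) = (x - 3)*(x - 1)*(x + 4)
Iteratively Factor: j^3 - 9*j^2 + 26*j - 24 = (j - 4)*(j^2 - 5*j + 6) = (j - 4)*(j - 2)*(j - 3)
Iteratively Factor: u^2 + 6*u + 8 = (u + 2)*(u + 4)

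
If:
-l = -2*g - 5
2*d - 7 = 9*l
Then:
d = 9*l/2 + 7/2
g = l/2 - 5/2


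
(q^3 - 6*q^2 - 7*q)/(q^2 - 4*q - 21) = q*(q + 1)/(q + 3)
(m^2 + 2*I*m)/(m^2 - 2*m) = (m + 2*I)/(m - 2)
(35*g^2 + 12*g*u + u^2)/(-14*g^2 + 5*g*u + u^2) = (5*g + u)/(-2*g + u)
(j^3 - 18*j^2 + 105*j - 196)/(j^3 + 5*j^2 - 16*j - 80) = (j^2 - 14*j + 49)/(j^2 + 9*j + 20)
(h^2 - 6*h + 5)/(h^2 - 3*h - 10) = (h - 1)/(h + 2)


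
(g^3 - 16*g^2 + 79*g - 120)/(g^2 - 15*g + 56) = (g^2 - 8*g + 15)/(g - 7)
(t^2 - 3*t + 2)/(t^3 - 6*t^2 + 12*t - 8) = (t - 1)/(t^2 - 4*t + 4)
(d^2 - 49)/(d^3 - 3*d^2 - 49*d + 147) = 1/(d - 3)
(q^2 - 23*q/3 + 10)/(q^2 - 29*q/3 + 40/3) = (q - 6)/(q - 8)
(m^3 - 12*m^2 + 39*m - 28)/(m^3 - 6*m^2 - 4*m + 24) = (m^3 - 12*m^2 + 39*m - 28)/(m^3 - 6*m^2 - 4*m + 24)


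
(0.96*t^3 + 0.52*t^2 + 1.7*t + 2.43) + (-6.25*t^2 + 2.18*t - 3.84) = 0.96*t^3 - 5.73*t^2 + 3.88*t - 1.41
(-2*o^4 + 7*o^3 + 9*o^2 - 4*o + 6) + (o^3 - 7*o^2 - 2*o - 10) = -2*o^4 + 8*o^3 + 2*o^2 - 6*o - 4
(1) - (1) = 0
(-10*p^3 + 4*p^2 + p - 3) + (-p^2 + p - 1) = -10*p^3 + 3*p^2 + 2*p - 4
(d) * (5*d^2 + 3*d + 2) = 5*d^3 + 3*d^2 + 2*d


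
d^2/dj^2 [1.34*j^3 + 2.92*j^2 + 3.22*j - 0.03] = 8.04*j + 5.84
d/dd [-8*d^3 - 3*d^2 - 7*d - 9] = -24*d^2 - 6*d - 7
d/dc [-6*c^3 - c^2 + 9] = 2*c*(-9*c - 1)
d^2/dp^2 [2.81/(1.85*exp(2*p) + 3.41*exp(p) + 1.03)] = (2.81*(3.7*exp(p) + 3.41)*(7.4*exp(p) + 6.82)*exp(p) - (20.794*exp(p) + 9.5821)*(1.85*exp(2*p) + 3.41*exp(p) + 1.03))*exp(p)/(1.85*exp(2*p) + 3.41*exp(p) + 1.03)^3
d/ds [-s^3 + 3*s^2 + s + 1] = -3*s^2 + 6*s + 1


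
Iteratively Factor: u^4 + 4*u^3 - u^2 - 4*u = (u + 4)*(u^3 - u) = u*(u + 4)*(u^2 - 1) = u*(u + 1)*(u + 4)*(u - 1)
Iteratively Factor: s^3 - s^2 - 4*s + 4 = (s - 2)*(s^2 + s - 2) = (s - 2)*(s - 1)*(s + 2)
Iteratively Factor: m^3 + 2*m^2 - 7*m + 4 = (m + 4)*(m^2 - 2*m + 1) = (m - 1)*(m + 4)*(m - 1)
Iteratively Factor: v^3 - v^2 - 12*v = (v - 4)*(v^2 + 3*v) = v*(v - 4)*(v + 3)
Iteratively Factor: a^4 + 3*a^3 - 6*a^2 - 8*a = (a + 1)*(a^3 + 2*a^2 - 8*a) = a*(a + 1)*(a^2 + 2*a - 8) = a*(a + 1)*(a + 4)*(a - 2)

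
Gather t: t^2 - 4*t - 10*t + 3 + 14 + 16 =t^2 - 14*t + 33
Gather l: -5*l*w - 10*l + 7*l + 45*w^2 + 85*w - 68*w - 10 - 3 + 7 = l*(-5*w - 3) + 45*w^2 + 17*w - 6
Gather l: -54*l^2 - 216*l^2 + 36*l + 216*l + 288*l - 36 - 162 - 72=-270*l^2 + 540*l - 270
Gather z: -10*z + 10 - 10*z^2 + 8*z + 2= -10*z^2 - 2*z + 12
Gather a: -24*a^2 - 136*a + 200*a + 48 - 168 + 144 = -24*a^2 + 64*a + 24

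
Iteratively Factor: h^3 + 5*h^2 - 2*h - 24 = (h - 2)*(h^2 + 7*h + 12) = (h - 2)*(h + 3)*(h + 4)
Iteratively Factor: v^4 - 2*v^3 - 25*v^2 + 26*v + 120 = (v - 3)*(v^3 + v^2 - 22*v - 40) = (v - 3)*(v + 2)*(v^2 - v - 20) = (v - 5)*(v - 3)*(v + 2)*(v + 4)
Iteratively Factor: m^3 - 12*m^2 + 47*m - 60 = (m - 3)*(m^2 - 9*m + 20) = (m - 5)*(m - 3)*(m - 4)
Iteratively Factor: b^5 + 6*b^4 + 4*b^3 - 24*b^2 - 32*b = (b + 2)*(b^4 + 4*b^3 - 4*b^2 - 16*b) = b*(b + 2)*(b^3 + 4*b^2 - 4*b - 16) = b*(b - 2)*(b + 2)*(b^2 + 6*b + 8) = b*(b - 2)*(b + 2)^2*(b + 4)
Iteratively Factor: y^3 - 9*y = (y - 3)*(y^2 + 3*y) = (y - 3)*(y + 3)*(y)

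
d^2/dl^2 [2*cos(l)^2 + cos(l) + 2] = -cos(l) - 4*cos(2*l)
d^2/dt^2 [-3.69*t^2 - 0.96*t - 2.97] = -7.38000000000000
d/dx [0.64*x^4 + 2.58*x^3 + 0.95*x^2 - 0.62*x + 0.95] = 2.56*x^3 + 7.74*x^2 + 1.9*x - 0.62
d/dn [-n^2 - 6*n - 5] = -2*n - 6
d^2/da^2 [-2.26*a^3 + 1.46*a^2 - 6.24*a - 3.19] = 2.92 - 13.56*a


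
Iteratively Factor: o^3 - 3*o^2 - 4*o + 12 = (o - 2)*(o^2 - o - 6) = (o - 3)*(o - 2)*(o + 2)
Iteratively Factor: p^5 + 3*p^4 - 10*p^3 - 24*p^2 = (p + 4)*(p^4 - p^3 - 6*p^2) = (p + 2)*(p + 4)*(p^3 - 3*p^2) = p*(p + 2)*(p + 4)*(p^2 - 3*p) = p^2*(p + 2)*(p + 4)*(p - 3)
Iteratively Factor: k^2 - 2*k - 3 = (k + 1)*(k - 3)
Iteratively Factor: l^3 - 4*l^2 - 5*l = (l)*(l^2 - 4*l - 5) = l*(l + 1)*(l - 5)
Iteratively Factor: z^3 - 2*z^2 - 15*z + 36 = (z + 4)*(z^2 - 6*z + 9) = (z - 3)*(z + 4)*(z - 3)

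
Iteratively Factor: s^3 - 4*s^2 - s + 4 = (s + 1)*(s^2 - 5*s + 4) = (s - 1)*(s + 1)*(s - 4)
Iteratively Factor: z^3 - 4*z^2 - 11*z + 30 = (z - 5)*(z^2 + z - 6) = (z - 5)*(z + 3)*(z - 2)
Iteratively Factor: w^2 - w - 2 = (w + 1)*(w - 2)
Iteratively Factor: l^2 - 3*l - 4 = (l - 4)*(l + 1)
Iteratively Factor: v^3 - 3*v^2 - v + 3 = (v + 1)*(v^2 - 4*v + 3) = (v - 3)*(v + 1)*(v - 1)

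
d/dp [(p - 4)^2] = 2*p - 8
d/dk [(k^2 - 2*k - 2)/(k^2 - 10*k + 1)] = 2*(-4*k^2 + 3*k - 11)/(k^4 - 20*k^3 + 102*k^2 - 20*k + 1)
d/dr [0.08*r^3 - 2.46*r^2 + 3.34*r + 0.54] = 0.24*r^2 - 4.92*r + 3.34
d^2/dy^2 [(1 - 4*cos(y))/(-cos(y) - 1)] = 5*(cos(y) - 2)/(cos(y) + 1)^2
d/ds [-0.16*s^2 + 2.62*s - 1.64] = 2.62 - 0.32*s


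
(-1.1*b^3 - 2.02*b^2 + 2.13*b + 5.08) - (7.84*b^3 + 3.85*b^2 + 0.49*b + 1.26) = -8.94*b^3 - 5.87*b^2 + 1.64*b + 3.82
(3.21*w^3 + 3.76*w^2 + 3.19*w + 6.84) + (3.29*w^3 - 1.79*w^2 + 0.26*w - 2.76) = 6.5*w^3 + 1.97*w^2 + 3.45*w + 4.08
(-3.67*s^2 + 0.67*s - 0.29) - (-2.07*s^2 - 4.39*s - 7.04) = -1.6*s^2 + 5.06*s + 6.75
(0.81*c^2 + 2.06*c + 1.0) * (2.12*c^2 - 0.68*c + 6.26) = 1.7172*c^4 + 3.8164*c^3 + 5.7898*c^2 + 12.2156*c + 6.26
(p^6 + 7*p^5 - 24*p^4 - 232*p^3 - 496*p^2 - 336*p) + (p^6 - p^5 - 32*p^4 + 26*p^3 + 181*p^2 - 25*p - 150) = 2*p^6 + 6*p^5 - 56*p^4 - 206*p^3 - 315*p^2 - 361*p - 150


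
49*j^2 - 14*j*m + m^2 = (-7*j + m)^2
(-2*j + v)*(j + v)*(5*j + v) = -10*j^3 - 7*j^2*v + 4*j*v^2 + v^3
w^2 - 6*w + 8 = (w - 4)*(w - 2)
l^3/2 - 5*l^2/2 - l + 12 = (l/2 + 1)*(l - 4)*(l - 3)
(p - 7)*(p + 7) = p^2 - 49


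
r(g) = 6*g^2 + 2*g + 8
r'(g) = 12*g + 2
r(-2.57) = 42.49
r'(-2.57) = -28.84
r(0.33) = 9.31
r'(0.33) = 5.96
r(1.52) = 24.90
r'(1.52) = 20.24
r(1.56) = 25.72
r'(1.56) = 20.72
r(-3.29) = 66.36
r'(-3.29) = -37.48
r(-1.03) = 12.31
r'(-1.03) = -10.36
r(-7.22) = 306.33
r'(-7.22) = -84.64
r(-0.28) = 7.91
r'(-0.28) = -1.36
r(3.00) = 68.00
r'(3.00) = 38.00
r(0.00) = 8.00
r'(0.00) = 2.00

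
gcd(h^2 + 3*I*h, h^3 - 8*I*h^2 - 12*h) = h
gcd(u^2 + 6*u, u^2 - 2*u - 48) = u + 6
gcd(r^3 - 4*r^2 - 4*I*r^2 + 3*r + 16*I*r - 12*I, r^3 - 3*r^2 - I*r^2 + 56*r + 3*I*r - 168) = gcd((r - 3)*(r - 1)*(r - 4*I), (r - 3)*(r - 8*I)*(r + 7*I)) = r - 3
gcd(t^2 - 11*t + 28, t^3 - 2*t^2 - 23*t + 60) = t - 4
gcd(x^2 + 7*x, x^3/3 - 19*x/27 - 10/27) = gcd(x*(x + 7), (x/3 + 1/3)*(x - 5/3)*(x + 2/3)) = 1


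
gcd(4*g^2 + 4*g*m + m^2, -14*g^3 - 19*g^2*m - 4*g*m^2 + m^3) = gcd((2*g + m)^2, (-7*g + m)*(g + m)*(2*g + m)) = 2*g + m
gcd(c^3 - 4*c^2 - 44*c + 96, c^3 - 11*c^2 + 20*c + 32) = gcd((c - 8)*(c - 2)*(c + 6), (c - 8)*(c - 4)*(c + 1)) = c - 8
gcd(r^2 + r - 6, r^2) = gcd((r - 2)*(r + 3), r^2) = 1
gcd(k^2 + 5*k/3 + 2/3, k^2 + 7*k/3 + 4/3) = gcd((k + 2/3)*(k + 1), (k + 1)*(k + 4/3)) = k + 1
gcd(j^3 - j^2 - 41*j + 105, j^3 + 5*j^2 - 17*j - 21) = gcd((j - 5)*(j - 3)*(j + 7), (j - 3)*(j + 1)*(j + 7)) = j^2 + 4*j - 21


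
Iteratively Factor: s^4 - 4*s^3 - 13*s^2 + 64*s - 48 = (s - 4)*(s^3 - 13*s + 12) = (s - 4)*(s + 4)*(s^2 - 4*s + 3) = (s - 4)*(s - 3)*(s + 4)*(s - 1)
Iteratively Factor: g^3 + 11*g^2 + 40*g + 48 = (g + 4)*(g^2 + 7*g + 12) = (g + 4)^2*(g + 3)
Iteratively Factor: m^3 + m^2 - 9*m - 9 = (m + 1)*(m^2 - 9) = (m - 3)*(m + 1)*(m + 3)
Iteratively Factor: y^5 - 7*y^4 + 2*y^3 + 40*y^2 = (y)*(y^4 - 7*y^3 + 2*y^2 + 40*y) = y*(y - 5)*(y^3 - 2*y^2 - 8*y) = y*(y - 5)*(y + 2)*(y^2 - 4*y) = y*(y - 5)*(y - 4)*(y + 2)*(y)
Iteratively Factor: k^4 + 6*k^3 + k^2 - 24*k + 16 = (k + 4)*(k^3 + 2*k^2 - 7*k + 4) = (k + 4)^2*(k^2 - 2*k + 1) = (k - 1)*(k + 4)^2*(k - 1)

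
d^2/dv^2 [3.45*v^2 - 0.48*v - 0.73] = 6.90000000000000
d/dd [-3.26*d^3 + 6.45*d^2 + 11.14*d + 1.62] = -9.78*d^2 + 12.9*d + 11.14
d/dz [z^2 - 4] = 2*z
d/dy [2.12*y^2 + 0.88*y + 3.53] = 4.24*y + 0.88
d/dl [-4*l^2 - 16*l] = -8*l - 16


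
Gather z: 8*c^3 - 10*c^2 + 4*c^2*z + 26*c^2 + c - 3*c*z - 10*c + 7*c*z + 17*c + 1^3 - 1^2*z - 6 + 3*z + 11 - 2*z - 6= 8*c^3 + 16*c^2 + 8*c + z*(4*c^2 + 4*c)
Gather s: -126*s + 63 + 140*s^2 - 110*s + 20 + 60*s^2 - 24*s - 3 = 200*s^2 - 260*s + 80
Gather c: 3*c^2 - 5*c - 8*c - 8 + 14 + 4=3*c^2 - 13*c + 10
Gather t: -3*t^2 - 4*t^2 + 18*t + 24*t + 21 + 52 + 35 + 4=-7*t^2 + 42*t + 112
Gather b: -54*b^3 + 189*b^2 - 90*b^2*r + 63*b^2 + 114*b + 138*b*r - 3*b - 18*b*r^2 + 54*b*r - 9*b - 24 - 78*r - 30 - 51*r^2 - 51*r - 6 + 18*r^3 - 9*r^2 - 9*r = -54*b^3 + b^2*(252 - 90*r) + b*(-18*r^2 + 192*r + 102) + 18*r^3 - 60*r^2 - 138*r - 60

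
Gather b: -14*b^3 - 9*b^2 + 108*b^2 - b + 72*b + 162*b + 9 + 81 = -14*b^3 + 99*b^2 + 233*b + 90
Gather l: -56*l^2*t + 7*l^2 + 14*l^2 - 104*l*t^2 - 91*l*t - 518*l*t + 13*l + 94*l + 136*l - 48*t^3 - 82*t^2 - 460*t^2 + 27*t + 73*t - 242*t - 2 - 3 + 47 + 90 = l^2*(21 - 56*t) + l*(-104*t^2 - 609*t + 243) - 48*t^3 - 542*t^2 - 142*t + 132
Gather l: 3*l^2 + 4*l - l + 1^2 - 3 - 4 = 3*l^2 + 3*l - 6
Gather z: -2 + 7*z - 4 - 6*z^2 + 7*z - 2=-6*z^2 + 14*z - 8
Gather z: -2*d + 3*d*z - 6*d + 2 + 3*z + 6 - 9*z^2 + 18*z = -8*d - 9*z^2 + z*(3*d + 21) + 8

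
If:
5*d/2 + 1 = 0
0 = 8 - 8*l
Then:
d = -2/5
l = 1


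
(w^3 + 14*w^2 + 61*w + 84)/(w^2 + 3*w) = w + 11 + 28/w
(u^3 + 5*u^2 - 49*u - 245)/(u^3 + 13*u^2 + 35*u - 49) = (u^2 - 2*u - 35)/(u^2 + 6*u - 7)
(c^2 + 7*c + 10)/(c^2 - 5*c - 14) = (c + 5)/(c - 7)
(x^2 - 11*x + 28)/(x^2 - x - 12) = (x - 7)/(x + 3)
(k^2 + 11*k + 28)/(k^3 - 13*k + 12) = (k + 7)/(k^2 - 4*k + 3)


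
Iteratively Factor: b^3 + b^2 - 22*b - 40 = (b - 5)*(b^2 + 6*b + 8) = (b - 5)*(b + 4)*(b + 2)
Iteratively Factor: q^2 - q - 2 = (q - 2)*(q + 1)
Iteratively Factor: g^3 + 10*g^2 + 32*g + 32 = (g + 2)*(g^2 + 8*g + 16) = (g + 2)*(g + 4)*(g + 4)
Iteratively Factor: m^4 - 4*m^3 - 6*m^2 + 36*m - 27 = (m - 3)*(m^3 - m^2 - 9*m + 9) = (m - 3)*(m - 1)*(m^2 - 9) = (m - 3)*(m - 1)*(m + 3)*(m - 3)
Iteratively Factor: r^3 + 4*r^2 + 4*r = (r)*(r^2 + 4*r + 4) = r*(r + 2)*(r + 2)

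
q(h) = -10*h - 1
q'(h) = -10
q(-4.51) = 44.10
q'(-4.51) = -10.00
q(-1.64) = 15.40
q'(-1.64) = -10.00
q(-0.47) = 3.70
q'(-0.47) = -10.00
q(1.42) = -15.20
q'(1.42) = -10.00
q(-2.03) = 19.30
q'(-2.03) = -10.00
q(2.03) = -21.30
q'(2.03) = -10.00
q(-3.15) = 30.50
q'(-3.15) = -10.00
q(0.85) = -9.50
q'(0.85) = -10.00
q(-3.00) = 29.00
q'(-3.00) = -10.00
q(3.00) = -31.00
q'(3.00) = -10.00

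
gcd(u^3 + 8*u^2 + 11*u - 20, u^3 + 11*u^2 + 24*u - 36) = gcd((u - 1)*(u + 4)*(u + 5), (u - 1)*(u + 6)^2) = u - 1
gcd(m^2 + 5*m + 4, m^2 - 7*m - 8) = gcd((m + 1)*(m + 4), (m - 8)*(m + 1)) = m + 1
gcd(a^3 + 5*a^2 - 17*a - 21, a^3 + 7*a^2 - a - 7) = a^2 + 8*a + 7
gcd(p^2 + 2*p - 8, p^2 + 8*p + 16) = p + 4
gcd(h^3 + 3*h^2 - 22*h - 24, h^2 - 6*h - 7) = h + 1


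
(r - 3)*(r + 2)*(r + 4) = r^3 + 3*r^2 - 10*r - 24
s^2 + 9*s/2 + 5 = (s + 2)*(s + 5/2)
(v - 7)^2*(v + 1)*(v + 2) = v^4 - 11*v^3 + 9*v^2 + 119*v + 98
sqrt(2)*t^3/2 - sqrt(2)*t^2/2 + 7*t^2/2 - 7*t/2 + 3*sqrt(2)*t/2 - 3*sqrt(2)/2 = (t - 1)*(t + 3*sqrt(2))*(sqrt(2)*t/2 + 1/2)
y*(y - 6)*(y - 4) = y^3 - 10*y^2 + 24*y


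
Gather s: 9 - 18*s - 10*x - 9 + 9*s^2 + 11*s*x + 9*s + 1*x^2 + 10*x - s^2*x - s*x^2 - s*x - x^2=s^2*(9 - x) + s*(-x^2 + 10*x - 9)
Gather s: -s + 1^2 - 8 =-s - 7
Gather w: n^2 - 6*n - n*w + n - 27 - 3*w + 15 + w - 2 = n^2 - 5*n + w*(-n - 2) - 14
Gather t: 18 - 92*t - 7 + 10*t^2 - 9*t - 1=10*t^2 - 101*t + 10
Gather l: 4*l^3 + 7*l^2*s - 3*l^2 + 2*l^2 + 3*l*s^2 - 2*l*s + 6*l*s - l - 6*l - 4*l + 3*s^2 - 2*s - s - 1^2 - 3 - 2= 4*l^3 + l^2*(7*s - 1) + l*(3*s^2 + 4*s - 11) + 3*s^2 - 3*s - 6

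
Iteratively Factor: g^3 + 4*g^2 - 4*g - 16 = (g + 2)*(g^2 + 2*g - 8) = (g + 2)*(g + 4)*(g - 2)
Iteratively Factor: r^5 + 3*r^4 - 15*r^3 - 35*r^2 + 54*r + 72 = (r - 3)*(r^4 + 6*r^3 + 3*r^2 - 26*r - 24) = (r - 3)*(r - 2)*(r^3 + 8*r^2 + 19*r + 12) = (r - 3)*(r - 2)*(r + 3)*(r^2 + 5*r + 4) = (r - 3)*(r - 2)*(r + 3)*(r + 4)*(r + 1)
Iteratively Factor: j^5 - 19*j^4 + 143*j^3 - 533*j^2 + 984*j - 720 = (j - 5)*(j^4 - 14*j^3 + 73*j^2 - 168*j + 144) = (j - 5)*(j - 3)*(j^3 - 11*j^2 + 40*j - 48) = (j - 5)*(j - 4)*(j - 3)*(j^2 - 7*j + 12) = (j - 5)*(j - 4)*(j - 3)^2*(j - 4)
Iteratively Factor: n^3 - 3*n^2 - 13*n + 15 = (n + 3)*(n^2 - 6*n + 5) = (n - 1)*(n + 3)*(n - 5)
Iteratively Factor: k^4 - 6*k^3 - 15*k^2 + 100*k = (k)*(k^3 - 6*k^2 - 15*k + 100) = k*(k - 5)*(k^2 - k - 20) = k*(k - 5)*(k + 4)*(k - 5)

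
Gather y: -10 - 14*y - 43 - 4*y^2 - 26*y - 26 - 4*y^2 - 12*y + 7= -8*y^2 - 52*y - 72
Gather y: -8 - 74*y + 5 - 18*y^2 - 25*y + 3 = -18*y^2 - 99*y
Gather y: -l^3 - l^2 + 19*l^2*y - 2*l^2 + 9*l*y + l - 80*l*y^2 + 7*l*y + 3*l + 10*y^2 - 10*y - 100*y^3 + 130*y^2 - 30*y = -l^3 - 3*l^2 + 4*l - 100*y^3 + y^2*(140 - 80*l) + y*(19*l^2 + 16*l - 40)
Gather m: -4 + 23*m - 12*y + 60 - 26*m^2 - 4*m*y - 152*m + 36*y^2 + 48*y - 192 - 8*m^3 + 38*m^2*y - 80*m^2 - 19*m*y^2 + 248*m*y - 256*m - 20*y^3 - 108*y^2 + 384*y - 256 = -8*m^3 + m^2*(38*y - 106) + m*(-19*y^2 + 244*y - 385) - 20*y^3 - 72*y^2 + 420*y - 392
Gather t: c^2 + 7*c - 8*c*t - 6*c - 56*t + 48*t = c^2 + c + t*(-8*c - 8)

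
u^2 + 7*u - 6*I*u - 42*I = (u + 7)*(u - 6*I)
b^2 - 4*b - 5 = (b - 5)*(b + 1)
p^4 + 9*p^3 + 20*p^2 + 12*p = p*(p + 1)*(p + 2)*(p + 6)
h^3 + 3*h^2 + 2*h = h*(h + 1)*(h + 2)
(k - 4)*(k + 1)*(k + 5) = k^3 + 2*k^2 - 19*k - 20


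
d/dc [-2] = 0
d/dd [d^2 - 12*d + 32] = 2*d - 12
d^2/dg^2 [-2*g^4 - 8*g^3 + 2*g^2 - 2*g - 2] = -24*g^2 - 48*g + 4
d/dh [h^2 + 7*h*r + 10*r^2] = 2*h + 7*r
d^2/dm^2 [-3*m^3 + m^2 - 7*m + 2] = 2 - 18*m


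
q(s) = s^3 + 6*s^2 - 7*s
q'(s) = 3*s^2 + 12*s - 7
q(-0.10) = 0.76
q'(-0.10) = -8.17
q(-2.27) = 35.11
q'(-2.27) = -18.78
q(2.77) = 47.90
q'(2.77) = 49.26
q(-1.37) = 18.28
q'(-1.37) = -17.81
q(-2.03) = 30.57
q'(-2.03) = -19.00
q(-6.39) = 28.81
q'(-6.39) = 38.82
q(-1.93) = 28.67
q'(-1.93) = -18.99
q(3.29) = 77.53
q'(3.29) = 64.95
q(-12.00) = -780.00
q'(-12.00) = 281.00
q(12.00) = 2508.00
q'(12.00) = 569.00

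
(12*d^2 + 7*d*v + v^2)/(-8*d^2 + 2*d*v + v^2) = (3*d + v)/(-2*d + v)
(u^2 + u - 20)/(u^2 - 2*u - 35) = (u - 4)/(u - 7)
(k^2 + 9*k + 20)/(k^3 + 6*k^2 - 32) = (k + 5)/(k^2 + 2*k - 8)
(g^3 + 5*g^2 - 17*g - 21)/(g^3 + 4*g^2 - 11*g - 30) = (g^2 + 8*g + 7)/(g^2 + 7*g + 10)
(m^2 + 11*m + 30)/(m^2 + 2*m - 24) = (m + 5)/(m - 4)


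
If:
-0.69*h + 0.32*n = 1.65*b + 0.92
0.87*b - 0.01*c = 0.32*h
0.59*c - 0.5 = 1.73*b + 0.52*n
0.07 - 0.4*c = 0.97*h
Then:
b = -0.16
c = 1.31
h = -0.47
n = 1.05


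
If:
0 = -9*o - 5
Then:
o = -5/9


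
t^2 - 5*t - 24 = (t - 8)*(t + 3)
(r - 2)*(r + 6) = r^2 + 4*r - 12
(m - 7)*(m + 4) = m^2 - 3*m - 28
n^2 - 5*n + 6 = (n - 3)*(n - 2)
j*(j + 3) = j^2 + 3*j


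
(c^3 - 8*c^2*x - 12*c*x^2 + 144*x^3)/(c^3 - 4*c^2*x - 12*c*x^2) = (c^2 - 2*c*x - 24*x^2)/(c*(c + 2*x))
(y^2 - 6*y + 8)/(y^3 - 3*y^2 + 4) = (y - 4)/(y^2 - y - 2)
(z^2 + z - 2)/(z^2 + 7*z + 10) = (z - 1)/(z + 5)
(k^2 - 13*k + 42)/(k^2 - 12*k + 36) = (k - 7)/(k - 6)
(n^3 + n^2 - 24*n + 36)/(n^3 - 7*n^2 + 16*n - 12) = (n + 6)/(n - 2)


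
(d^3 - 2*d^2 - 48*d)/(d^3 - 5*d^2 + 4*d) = (d^2 - 2*d - 48)/(d^2 - 5*d + 4)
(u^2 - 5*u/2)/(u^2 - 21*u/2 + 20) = u/(u - 8)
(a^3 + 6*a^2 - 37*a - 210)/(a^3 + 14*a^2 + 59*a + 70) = (a - 6)/(a + 2)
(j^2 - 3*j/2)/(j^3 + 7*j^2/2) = (2*j - 3)/(j*(2*j + 7))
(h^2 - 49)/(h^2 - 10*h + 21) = (h + 7)/(h - 3)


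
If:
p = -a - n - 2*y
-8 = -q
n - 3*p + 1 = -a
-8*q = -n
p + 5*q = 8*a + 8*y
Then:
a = 1213/7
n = 64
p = 556/7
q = 8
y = -2217/14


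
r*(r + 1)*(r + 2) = r^3 + 3*r^2 + 2*r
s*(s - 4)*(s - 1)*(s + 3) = s^4 - 2*s^3 - 11*s^2 + 12*s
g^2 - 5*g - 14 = (g - 7)*(g + 2)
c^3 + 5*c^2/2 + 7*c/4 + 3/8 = (c + 1/2)^2*(c + 3/2)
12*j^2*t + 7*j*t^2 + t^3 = t*(3*j + t)*(4*j + t)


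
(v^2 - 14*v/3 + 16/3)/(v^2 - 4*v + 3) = (3*v^2 - 14*v + 16)/(3*(v^2 - 4*v + 3))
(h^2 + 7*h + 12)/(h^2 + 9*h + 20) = (h + 3)/(h + 5)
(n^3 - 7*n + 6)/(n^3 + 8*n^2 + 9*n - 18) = (n - 2)/(n + 6)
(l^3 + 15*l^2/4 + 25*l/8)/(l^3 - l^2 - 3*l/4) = (8*l^2 + 30*l + 25)/(2*(4*l^2 - 4*l - 3))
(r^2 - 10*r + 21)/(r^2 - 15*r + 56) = (r - 3)/(r - 8)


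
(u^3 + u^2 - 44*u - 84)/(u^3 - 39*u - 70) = (u + 6)/(u + 5)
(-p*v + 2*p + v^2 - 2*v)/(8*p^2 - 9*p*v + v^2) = (2 - v)/(8*p - v)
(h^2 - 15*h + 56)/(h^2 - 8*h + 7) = (h - 8)/(h - 1)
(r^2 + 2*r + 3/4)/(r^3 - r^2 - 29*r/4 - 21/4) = (2*r + 1)/(2*r^2 - 5*r - 7)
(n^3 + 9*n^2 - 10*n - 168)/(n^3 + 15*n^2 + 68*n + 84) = (n - 4)/(n + 2)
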